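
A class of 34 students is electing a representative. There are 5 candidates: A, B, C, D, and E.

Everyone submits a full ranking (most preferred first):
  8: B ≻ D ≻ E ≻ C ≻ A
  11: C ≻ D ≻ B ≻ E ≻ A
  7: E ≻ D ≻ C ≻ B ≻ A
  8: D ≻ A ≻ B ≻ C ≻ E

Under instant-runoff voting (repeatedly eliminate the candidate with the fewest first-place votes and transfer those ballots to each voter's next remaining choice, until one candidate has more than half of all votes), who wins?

Round 1: A 0, B 8, C 11, D 8, E 7. A eliminated.
Round 2: B 8, C 11, D 8, E 7. E eliminated.
Round 3: B 8, C 11, D 15. B eliminated.
Round 4: C 11, D 23. D has a majority (≥18).

D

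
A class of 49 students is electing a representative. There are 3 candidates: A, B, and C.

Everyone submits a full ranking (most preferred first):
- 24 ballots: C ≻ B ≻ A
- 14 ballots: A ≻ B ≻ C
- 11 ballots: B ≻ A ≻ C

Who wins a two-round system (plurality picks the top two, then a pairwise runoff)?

A

Round 1 first-place votes: A 14, B 11, C 24. C and A advance.
Runoff: C is ranked above A on 24 ballots, A above C on 25.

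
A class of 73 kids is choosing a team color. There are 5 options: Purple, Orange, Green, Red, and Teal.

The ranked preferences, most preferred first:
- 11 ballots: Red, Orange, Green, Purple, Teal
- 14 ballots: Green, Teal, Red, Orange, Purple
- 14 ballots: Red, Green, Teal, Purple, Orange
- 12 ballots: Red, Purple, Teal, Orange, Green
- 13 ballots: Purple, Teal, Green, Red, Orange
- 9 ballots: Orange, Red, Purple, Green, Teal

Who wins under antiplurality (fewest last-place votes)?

Red

Last-place votes: Purple 14, Orange 27, Green 12, Red 0, Teal 20.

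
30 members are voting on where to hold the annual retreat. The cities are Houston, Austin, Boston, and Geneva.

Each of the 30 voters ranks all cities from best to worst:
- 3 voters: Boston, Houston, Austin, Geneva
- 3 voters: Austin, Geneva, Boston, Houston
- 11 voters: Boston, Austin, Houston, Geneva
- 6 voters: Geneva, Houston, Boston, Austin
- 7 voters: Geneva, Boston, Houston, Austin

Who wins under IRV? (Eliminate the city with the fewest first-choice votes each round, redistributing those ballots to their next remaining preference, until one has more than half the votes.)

Geneva

Round 1: Houston 0, Austin 3, Boston 14, Geneva 13. Houston eliminated.
Round 2: Austin 3, Boston 14, Geneva 13. Austin eliminated.
Round 3: Boston 14, Geneva 16. Geneva has a majority (≥16).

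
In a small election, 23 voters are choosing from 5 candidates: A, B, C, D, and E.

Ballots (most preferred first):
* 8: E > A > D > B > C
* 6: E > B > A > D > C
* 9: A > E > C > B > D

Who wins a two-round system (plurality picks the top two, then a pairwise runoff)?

E

Round 1 first-place votes: A 9, B 0, C 0, D 0, E 14. E and A advance.
Runoff: E is ranked above A on 14 ballots, A above E on 9.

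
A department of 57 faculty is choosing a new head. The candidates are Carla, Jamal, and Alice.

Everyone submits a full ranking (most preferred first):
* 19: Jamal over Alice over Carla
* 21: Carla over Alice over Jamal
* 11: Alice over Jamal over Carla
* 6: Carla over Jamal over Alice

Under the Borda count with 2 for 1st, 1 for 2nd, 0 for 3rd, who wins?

Carla: 19×0 + 21×2 + 11×0 + 6×2 = 54
Jamal: 19×2 + 21×0 + 11×1 + 6×1 = 55
Alice: 19×1 + 21×1 + 11×2 + 6×0 = 62

Alice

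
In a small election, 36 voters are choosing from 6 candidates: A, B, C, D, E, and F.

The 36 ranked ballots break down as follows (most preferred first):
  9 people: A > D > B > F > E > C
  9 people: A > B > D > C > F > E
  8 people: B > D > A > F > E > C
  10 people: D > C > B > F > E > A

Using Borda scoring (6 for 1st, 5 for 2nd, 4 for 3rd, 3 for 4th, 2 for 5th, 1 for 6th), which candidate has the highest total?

D

A: 9×6 + 9×6 + 8×4 + 10×1 = 150
B: 9×4 + 9×5 + 8×6 + 10×4 = 169
C: 9×1 + 9×3 + 8×1 + 10×5 = 94
D: 9×5 + 9×4 + 8×5 + 10×6 = 181
E: 9×2 + 9×1 + 8×2 + 10×2 = 63
F: 9×3 + 9×2 + 8×3 + 10×3 = 99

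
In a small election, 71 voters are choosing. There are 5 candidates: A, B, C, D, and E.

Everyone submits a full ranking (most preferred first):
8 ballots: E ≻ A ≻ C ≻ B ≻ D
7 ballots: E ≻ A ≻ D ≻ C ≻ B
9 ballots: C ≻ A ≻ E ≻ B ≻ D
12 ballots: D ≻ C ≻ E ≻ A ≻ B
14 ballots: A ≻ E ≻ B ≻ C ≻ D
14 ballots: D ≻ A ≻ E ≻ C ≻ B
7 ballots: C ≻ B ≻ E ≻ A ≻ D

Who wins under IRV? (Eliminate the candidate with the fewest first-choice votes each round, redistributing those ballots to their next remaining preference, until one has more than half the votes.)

Round 1: A 14, B 0, C 16, D 26, E 15. B eliminated.
Round 2: A 14, C 16, D 26, E 15. A eliminated.
Round 3: C 16, D 26, E 29. C eliminated.
Round 4: D 26, E 45. E has a majority (≥36).

E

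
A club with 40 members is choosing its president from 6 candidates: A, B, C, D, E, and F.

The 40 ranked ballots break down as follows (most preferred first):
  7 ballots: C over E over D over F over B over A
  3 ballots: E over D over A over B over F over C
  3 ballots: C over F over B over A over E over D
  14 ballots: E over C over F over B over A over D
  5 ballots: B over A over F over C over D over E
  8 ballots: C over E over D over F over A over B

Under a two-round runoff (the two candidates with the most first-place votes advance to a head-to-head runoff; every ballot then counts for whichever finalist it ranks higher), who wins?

Round 1 first-place votes: A 0, B 5, C 18, D 0, E 17, F 0. C and E advance.
Runoff: C is ranked above E on 23 ballots, E above C on 17.

C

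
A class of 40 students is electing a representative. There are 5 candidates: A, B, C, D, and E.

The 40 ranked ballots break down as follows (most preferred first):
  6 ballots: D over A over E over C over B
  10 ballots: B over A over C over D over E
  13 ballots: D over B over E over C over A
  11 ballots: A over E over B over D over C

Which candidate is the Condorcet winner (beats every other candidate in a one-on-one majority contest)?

B vs A: 23–17
B vs C: 34–6
B vs D: 21–19
B vs E: 23–17
B beats every other candidate.

B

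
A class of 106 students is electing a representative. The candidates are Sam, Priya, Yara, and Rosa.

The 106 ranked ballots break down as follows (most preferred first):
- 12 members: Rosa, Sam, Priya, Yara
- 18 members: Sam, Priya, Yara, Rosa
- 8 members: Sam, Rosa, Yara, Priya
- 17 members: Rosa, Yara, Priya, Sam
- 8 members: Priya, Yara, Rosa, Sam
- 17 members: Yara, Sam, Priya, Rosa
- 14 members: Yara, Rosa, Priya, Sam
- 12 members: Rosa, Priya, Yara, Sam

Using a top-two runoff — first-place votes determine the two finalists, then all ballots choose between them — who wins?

Round 1 first-place votes: Sam 26, Priya 8, Yara 31, Rosa 41. Rosa and Yara advance.
Runoff: Rosa is ranked above Yara on 49 ballots, Yara above Rosa on 57.

Yara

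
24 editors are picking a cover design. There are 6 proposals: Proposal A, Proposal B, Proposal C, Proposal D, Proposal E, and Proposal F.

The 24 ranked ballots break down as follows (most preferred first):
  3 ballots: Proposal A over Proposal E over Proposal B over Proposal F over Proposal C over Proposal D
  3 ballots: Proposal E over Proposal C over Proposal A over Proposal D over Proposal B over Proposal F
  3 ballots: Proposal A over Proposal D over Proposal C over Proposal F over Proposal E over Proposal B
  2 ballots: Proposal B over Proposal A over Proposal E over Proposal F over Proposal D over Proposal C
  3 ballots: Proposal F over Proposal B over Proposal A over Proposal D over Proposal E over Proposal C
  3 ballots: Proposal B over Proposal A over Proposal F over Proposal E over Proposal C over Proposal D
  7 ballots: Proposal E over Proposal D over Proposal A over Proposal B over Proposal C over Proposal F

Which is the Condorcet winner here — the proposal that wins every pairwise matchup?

Proposal A vs Proposal B: 16–8
Proposal A vs Proposal C: 21–3
Proposal A vs Proposal D: 17–7
Proposal A vs Proposal E: 14–10
Proposal A vs Proposal F: 21–3
Proposal A beats every other proposal.

Proposal A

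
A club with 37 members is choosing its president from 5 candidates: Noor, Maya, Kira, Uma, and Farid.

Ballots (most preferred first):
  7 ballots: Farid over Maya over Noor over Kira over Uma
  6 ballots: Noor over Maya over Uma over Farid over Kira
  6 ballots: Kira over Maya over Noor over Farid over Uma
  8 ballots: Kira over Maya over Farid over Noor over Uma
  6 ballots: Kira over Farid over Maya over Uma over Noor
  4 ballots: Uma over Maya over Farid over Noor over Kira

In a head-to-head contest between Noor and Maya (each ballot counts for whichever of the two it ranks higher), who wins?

Noor is ranked above Maya on 6 ballots; Maya above Noor on 31.

Maya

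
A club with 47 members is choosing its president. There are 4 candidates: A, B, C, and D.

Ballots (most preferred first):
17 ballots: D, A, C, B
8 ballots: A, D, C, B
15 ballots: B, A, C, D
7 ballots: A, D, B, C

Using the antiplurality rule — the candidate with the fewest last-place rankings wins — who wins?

A

Last-place votes: A 0, B 25, C 7, D 15.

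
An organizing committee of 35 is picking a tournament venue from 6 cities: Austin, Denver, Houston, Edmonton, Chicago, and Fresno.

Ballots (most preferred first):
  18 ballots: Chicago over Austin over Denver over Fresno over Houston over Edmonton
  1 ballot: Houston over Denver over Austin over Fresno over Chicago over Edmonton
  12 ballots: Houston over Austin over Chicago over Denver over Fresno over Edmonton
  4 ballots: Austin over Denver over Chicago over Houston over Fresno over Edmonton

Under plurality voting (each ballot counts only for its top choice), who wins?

First-place votes: Austin 4, Denver 0, Houston 13, Edmonton 0, Chicago 18, Fresno 0.

Chicago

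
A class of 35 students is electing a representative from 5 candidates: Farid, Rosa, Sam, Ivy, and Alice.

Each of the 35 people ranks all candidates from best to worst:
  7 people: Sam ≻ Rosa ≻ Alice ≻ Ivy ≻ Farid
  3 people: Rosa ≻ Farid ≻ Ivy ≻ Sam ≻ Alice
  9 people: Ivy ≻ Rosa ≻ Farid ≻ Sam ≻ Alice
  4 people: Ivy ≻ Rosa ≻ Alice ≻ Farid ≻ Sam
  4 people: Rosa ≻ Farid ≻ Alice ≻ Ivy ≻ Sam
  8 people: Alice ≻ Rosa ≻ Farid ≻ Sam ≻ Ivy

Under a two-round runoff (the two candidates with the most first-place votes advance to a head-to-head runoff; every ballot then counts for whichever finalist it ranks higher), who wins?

Alice

Round 1 first-place votes: Farid 0, Rosa 7, Sam 7, Ivy 13, Alice 8. Ivy and Alice advance.
Runoff: Ivy is ranked above Alice on 16 ballots, Alice above Ivy on 19.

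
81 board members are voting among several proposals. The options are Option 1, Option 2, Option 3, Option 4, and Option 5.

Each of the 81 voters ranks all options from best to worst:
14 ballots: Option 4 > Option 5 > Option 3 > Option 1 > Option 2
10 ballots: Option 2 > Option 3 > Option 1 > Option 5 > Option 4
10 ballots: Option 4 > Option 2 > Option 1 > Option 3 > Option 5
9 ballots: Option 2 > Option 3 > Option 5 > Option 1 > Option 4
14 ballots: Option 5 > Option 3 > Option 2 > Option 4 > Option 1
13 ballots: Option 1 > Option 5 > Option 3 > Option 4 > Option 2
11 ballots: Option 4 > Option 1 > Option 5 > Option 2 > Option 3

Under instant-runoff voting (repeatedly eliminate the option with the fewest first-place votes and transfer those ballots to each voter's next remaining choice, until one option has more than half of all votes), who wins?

Option 5

Round 1: Option 1 13, Option 2 19, Option 3 0, Option 4 35, Option 5 14. Option 3 eliminated.
Round 2: Option 1 13, Option 2 19, Option 4 35, Option 5 14. Option 1 eliminated.
Round 3: Option 2 19, Option 4 35, Option 5 27. Option 2 eliminated.
Round 4: Option 4 35, Option 5 46. Option 5 has a majority (≥41).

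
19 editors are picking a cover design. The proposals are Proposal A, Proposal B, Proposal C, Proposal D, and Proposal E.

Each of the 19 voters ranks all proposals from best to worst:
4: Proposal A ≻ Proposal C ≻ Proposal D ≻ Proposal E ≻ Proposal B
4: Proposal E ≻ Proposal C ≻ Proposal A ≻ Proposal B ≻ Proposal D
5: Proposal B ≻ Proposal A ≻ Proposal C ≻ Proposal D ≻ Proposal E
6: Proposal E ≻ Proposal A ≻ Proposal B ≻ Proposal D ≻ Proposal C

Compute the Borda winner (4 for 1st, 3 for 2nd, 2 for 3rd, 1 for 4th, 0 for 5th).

Proposal A

Proposal A: 4×4 + 4×2 + 5×3 + 6×3 = 57
Proposal B: 4×0 + 4×1 + 5×4 + 6×2 = 36
Proposal C: 4×3 + 4×3 + 5×2 + 6×0 = 34
Proposal D: 4×2 + 4×0 + 5×1 + 6×1 = 19
Proposal E: 4×1 + 4×4 + 5×0 + 6×4 = 44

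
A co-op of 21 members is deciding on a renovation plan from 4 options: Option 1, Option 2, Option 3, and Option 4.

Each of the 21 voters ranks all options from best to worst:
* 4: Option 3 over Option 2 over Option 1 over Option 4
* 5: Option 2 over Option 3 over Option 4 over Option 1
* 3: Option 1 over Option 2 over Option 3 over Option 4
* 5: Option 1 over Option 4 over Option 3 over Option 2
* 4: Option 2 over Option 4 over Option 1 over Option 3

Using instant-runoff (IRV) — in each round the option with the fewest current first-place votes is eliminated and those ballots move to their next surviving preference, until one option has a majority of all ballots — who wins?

Option 2

Round 1: Option 1 8, Option 2 9, Option 3 4, Option 4 0. Option 4 eliminated.
Round 2: Option 1 8, Option 2 9, Option 3 4. Option 3 eliminated.
Round 3: Option 1 8, Option 2 13. Option 2 has a majority (≥11).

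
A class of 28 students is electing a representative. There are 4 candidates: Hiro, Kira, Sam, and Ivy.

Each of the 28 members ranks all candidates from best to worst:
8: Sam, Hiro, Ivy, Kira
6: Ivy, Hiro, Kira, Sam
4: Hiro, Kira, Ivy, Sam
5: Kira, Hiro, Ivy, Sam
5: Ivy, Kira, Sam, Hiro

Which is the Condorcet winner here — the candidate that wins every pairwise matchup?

Hiro vs Kira: 18–10
Hiro vs Sam: 15–13
Hiro vs Ivy: 17–11
Hiro beats every other candidate.

Hiro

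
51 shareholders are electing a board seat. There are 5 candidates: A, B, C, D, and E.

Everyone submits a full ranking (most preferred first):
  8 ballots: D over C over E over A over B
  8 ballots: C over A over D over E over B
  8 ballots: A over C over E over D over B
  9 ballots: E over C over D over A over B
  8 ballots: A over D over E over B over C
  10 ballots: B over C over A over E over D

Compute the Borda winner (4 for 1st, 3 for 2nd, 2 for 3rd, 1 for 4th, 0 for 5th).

C

A: 8×1 + 8×3 + 8×4 + 9×1 + 8×4 + 10×2 = 125
B: 8×0 + 8×0 + 8×0 + 9×0 + 8×1 + 10×4 = 48
C: 8×3 + 8×4 + 8×3 + 9×3 + 8×0 + 10×3 = 137
D: 8×4 + 8×2 + 8×1 + 9×2 + 8×3 + 10×0 = 98
E: 8×2 + 8×1 + 8×2 + 9×4 + 8×2 + 10×1 = 102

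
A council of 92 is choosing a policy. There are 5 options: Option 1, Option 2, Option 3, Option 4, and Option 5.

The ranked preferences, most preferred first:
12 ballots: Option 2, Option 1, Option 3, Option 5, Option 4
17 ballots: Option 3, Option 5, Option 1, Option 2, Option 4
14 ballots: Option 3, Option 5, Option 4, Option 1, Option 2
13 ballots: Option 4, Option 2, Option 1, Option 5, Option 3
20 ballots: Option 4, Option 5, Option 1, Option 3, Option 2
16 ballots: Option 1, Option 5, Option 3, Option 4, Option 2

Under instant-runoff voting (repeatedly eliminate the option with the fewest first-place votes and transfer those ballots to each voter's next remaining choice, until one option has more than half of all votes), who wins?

Round 1: Option 1 16, Option 2 12, Option 3 31, Option 4 33, Option 5 0. Option 5 eliminated.
Round 2: Option 1 16, Option 2 12, Option 3 31, Option 4 33. Option 2 eliminated.
Round 3: Option 1 28, Option 3 31, Option 4 33. Option 1 eliminated.
Round 4: Option 3 59, Option 4 33. Option 3 has a majority (≥47).

Option 3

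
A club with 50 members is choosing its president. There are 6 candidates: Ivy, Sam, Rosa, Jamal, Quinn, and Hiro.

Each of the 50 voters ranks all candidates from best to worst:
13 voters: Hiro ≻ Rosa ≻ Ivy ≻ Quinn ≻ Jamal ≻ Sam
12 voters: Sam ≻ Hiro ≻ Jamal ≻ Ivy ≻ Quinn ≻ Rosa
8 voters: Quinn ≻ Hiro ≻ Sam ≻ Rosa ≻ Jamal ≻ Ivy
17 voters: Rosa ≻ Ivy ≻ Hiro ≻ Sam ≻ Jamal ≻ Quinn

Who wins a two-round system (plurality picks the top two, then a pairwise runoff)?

Hiro

Round 1 first-place votes: Ivy 0, Sam 12, Rosa 17, Jamal 0, Quinn 8, Hiro 13. Rosa and Hiro advance.
Runoff: Rosa is ranked above Hiro on 17 ballots, Hiro above Rosa on 33.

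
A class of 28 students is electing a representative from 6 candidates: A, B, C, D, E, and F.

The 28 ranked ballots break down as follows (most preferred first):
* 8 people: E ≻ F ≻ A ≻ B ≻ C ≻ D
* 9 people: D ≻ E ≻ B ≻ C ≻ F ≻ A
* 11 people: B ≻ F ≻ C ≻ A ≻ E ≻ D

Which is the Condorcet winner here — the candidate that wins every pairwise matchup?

E

E vs A: 17–11
E vs B: 17–11
E vs C: 17–11
E vs D: 19–9
E vs F: 17–11
E beats every other candidate.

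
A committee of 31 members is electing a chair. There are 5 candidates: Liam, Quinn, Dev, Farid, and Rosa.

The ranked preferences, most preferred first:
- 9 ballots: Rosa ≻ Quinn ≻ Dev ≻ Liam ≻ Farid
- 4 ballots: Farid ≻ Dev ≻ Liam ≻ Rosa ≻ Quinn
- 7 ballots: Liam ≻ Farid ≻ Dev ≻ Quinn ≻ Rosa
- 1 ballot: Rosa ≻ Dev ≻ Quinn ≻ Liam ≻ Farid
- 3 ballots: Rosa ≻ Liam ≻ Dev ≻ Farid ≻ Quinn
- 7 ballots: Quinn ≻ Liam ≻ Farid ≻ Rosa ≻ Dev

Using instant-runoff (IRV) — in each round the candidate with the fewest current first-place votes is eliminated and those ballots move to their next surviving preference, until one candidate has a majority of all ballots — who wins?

Round 1: Liam 7, Quinn 7, Dev 0, Farid 4, Rosa 13. Dev eliminated.
Round 2: Liam 7, Quinn 7, Farid 4, Rosa 13. Farid eliminated.
Round 3: Liam 11, Quinn 7, Rosa 13. Quinn eliminated.
Round 4: Liam 18, Rosa 13. Liam has a majority (≥16).

Liam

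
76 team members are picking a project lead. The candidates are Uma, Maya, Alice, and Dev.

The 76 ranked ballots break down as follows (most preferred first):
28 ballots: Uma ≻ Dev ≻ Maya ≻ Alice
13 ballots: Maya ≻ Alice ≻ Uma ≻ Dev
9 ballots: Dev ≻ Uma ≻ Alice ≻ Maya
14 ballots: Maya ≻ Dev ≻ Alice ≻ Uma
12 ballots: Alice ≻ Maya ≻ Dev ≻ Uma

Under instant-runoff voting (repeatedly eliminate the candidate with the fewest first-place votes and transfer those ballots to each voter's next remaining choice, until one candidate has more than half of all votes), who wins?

Round 1: Uma 28, Maya 27, Alice 12, Dev 9. Dev eliminated.
Round 2: Uma 37, Maya 27, Alice 12. Alice eliminated.
Round 3: Uma 37, Maya 39. Maya has a majority (≥39).

Maya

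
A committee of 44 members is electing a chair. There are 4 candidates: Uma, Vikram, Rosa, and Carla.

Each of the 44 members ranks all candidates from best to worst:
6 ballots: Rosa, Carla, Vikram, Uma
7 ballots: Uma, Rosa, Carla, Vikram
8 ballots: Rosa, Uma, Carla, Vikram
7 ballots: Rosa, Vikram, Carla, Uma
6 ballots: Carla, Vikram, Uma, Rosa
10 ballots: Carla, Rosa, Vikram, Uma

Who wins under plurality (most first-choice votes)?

Rosa

First-place votes: Uma 7, Vikram 0, Rosa 21, Carla 16.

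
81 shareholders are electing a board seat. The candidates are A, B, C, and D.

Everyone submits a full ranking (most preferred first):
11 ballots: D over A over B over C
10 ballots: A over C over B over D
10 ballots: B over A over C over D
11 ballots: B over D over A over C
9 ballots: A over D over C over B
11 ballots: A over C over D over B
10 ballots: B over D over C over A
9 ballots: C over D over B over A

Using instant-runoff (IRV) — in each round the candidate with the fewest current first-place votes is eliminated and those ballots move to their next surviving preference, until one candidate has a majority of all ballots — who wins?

A

Round 1: A 30, B 31, C 9, D 11. C eliminated.
Round 2: A 30, B 31, D 20. D eliminated.
Round 3: A 41, B 40. A has a majority (≥41).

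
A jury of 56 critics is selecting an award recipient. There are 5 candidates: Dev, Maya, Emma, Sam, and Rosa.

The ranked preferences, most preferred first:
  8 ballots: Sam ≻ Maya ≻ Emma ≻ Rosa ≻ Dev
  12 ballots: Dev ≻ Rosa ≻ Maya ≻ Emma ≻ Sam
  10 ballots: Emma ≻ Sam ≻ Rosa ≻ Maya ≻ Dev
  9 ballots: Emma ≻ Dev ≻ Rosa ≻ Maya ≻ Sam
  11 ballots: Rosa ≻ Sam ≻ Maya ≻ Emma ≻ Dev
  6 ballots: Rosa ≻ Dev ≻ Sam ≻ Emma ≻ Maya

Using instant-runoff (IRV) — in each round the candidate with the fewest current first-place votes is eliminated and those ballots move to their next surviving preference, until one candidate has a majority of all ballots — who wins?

Round 1: Dev 12, Maya 0, Emma 19, Sam 8, Rosa 17. Maya eliminated.
Round 2: Dev 12, Emma 19, Sam 8, Rosa 17. Sam eliminated.
Round 3: Dev 12, Emma 27, Rosa 17. Dev eliminated.
Round 4: Emma 27, Rosa 29. Rosa has a majority (≥29).

Rosa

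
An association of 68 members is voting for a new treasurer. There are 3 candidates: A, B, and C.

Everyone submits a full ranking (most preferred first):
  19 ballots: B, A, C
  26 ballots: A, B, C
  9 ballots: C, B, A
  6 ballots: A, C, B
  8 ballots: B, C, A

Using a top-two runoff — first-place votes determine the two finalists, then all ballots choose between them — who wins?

Round 1 first-place votes: A 32, B 27, C 9. A and B advance.
Runoff: A is ranked above B on 32 ballots, B above A on 36.

B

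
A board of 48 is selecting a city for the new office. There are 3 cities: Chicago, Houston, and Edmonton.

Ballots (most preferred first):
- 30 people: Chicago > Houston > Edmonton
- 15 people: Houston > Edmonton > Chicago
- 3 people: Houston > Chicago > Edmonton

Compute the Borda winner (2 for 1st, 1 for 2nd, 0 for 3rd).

Houston

Chicago: 30×2 + 15×0 + 3×1 = 63
Houston: 30×1 + 15×2 + 3×2 = 66
Edmonton: 30×0 + 15×1 + 3×0 = 15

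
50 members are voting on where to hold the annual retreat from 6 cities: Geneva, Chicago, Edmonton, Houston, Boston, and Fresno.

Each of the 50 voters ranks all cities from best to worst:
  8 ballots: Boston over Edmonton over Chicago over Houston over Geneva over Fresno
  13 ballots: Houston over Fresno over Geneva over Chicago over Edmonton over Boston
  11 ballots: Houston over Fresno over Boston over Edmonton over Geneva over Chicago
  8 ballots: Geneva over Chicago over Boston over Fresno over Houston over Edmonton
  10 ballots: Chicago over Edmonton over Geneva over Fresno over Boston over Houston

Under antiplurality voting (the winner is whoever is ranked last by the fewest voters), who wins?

Geneva

Last-place votes: Geneva 0, Chicago 11, Edmonton 8, Houston 10, Boston 13, Fresno 8.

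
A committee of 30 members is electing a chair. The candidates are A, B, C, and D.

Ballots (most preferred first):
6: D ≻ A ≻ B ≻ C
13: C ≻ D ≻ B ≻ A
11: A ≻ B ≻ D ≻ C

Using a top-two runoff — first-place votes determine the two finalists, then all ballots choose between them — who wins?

Round 1 first-place votes: A 11, B 0, C 13, D 6. C and A advance.
Runoff: C is ranked above A on 13 ballots, A above C on 17.

A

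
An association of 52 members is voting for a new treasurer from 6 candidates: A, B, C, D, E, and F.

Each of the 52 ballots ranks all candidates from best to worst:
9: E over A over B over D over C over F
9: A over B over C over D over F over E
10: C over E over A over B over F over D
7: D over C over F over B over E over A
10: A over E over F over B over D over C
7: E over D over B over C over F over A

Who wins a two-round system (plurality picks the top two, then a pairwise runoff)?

Round 1 first-place votes: A 19, B 0, C 10, D 7, E 16, F 0. A and E advance.
Runoff: A is ranked above E on 19 ballots, E above A on 33.

E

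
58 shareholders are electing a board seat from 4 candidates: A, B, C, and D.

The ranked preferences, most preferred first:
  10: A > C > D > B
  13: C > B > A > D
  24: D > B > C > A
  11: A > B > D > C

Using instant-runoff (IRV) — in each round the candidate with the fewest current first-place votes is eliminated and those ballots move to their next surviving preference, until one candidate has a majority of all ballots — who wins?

Round 1: A 21, B 0, C 13, D 24. B eliminated.
Round 2: A 21, C 13, D 24. C eliminated.
Round 3: A 34, D 24. A has a majority (≥30).

A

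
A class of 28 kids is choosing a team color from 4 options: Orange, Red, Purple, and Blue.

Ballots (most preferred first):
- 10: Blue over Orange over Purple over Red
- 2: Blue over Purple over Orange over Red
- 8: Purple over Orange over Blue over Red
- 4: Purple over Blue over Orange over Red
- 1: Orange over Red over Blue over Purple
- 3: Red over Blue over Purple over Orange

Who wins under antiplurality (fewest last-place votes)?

Blue

Last-place votes: Orange 3, Red 24, Purple 1, Blue 0.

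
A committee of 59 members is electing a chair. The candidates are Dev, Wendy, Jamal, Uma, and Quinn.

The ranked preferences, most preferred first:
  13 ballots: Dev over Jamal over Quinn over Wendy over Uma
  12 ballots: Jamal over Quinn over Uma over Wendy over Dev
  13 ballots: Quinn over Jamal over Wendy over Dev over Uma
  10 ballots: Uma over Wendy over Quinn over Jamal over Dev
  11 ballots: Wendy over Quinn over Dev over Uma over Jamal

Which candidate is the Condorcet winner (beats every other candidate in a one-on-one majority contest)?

Quinn

Quinn vs Dev: 46–13
Quinn vs Wendy: 38–21
Quinn vs Jamal: 34–25
Quinn vs Uma: 49–10
Quinn beats every other candidate.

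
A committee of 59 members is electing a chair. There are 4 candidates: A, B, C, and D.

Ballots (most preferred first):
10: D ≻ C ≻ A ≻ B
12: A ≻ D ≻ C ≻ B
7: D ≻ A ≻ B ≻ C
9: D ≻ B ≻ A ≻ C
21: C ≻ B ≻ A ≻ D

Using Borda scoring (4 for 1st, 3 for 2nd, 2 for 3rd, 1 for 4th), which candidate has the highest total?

D

A: 10×2 + 12×4 + 7×3 + 9×2 + 21×2 = 149
B: 10×1 + 12×1 + 7×2 + 9×3 + 21×3 = 126
C: 10×3 + 12×2 + 7×1 + 9×1 + 21×4 = 154
D: 10×4 + 12×3 + 7×4 + 9×4 + 21×1 = 161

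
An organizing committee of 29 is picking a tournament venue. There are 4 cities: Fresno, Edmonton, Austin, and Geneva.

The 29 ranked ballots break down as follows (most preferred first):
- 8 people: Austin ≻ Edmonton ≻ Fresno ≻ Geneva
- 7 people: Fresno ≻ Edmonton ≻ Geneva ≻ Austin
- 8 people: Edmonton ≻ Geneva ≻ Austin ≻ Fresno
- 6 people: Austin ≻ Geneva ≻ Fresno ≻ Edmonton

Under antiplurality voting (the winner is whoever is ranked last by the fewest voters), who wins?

Last-place votes: Fresno 8, Edmonton 6, Austin 7, Geneva 8.

Edmonton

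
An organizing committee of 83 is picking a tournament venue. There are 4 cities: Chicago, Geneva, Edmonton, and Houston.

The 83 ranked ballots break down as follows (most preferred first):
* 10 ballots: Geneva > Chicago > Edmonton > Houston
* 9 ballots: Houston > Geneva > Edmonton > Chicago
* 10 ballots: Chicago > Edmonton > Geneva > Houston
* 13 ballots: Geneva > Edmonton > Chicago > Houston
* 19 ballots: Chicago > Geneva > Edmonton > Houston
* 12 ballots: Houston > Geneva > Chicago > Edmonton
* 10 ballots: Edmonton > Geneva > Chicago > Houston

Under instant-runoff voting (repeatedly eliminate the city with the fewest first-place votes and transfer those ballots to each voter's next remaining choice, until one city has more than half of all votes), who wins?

Geneva

Round 1: Chicago 29, Geneva 23, Edmonton 10, Houston 21. Edmonton eliminated.
Round 2: Chicago 29, Geneva 33, Houston 21. Houston eliminated.
Round 3: Chicago 29, Geneva 54. Geneva has a majority (≥42).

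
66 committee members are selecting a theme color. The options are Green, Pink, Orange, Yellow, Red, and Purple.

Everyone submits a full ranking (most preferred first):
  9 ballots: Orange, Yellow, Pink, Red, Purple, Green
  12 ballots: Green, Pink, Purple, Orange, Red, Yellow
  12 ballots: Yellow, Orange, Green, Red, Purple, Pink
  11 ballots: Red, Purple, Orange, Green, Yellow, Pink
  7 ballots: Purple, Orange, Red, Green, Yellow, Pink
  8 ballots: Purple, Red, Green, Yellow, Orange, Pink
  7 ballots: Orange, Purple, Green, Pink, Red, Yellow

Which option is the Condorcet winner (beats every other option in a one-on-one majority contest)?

Purple

Purple vs Green: 42–24
Purple vs Pink: 45–21
Purple vs Orange: 38–28
Purple vs Yellow: 45–21
Purple vs Red: 34–32
Purple beats every other option.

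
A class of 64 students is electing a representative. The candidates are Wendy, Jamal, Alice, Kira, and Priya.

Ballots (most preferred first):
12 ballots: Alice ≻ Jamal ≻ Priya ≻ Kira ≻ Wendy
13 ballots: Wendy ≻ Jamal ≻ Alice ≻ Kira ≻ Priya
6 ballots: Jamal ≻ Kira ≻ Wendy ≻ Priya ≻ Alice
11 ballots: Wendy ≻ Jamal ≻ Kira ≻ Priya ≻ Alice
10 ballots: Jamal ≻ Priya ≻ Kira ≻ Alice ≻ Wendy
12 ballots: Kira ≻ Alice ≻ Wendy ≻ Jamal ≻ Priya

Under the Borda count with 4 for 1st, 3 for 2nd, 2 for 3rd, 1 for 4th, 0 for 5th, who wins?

Wendy: 12×0 + 13×4 + 6×2 + 11×4 + 10×0 + 12×2 = 132
Jamal: 12×3 + 13×3 + 6×4 + 11×3 + 10×4 + 12×1 = 184
Alice: 12×4 + 13×2 + 6×0 + 11×0 + 10×1 + 12×3 = 120
Kira: 12×1 + 13×1 + 6×3 + 11×2 + 10×2 + 12×4 = 133
Priya: 12×2 + 13×0 + 6×1 + 11×1 + 10×3 + 12×0 = 71

Jamal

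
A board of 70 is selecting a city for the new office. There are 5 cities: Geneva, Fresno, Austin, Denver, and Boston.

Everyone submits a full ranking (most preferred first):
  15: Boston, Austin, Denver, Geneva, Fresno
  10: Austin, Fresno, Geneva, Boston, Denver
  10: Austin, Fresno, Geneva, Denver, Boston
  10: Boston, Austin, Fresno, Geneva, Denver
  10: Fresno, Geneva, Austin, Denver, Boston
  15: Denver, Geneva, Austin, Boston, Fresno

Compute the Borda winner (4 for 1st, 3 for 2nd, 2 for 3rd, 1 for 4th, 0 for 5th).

Austin

Geneva: 15×1 + 10×2 + 10×2 + 10×1 + 10×3 + 15×3 = 140
Fresno: 15×0 + 10×3 + 10×3 + 10×2 + 10×4 + 15×0 = 120
Austin: 15×3 + 10×4 + 10×4 + 10×3 + 10×2 + 15×2 = 205
Denver: 15×2 + 10×0 + 10×1 + 10×0 + 10×1 + 15×4 = 110
Boston: 15×4 + 10×1 + 10×0 + 10×4 + 10×0 + 15×1 = 125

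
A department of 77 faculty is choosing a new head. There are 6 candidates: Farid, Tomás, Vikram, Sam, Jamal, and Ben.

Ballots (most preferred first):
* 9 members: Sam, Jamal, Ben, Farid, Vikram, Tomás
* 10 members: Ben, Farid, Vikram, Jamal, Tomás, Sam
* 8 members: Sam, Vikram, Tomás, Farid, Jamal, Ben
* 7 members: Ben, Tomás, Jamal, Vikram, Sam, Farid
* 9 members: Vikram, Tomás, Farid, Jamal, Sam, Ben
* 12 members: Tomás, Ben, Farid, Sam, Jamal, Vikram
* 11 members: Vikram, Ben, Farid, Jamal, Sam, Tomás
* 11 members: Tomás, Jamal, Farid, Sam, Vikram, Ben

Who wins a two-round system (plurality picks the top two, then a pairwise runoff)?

Vikram

Round 1 first-place votes: Farid 0, Tomás 23, Vikram 20, Sam 17, Jamal 0, Ben 17. Tomás and Vikram advance.
Runoff: Tomás is ranked above Vikram on 30 ballots, Vikram above Tomás on 47.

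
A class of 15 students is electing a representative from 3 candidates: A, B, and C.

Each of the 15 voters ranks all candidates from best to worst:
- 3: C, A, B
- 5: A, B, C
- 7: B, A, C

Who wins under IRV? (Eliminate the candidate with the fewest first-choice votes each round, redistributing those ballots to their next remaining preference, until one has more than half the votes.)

Round 1: A 5, B 7, C 3. C eliminated.
Round 2: A 8, B 7. A has a majority (≥8).

A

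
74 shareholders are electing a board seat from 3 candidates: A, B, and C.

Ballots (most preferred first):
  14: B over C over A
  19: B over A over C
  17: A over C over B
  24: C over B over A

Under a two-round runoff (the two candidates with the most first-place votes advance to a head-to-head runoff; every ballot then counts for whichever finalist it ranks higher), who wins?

Round 1 first-place votes: A 17, B 33, C 24. B and C advance.
Runoff: B is ranked above C on 33 ballots, C above B on 41.

C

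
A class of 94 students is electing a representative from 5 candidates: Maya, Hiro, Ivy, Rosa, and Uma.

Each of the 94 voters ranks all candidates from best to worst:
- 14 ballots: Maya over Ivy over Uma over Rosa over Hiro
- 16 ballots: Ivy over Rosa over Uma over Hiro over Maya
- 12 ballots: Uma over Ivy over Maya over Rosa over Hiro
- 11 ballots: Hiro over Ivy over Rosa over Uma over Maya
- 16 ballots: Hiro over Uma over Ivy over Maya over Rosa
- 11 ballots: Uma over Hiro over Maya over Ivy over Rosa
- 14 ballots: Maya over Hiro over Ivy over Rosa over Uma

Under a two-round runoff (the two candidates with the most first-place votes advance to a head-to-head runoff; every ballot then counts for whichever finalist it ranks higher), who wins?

Hiro

Round 1 first-place votes: Maya 28, Hiro 27, Ivy 16, Rosa 0, Uma 23. Maya and Hiro advance.
Runoff: Maya is ranked above Hiro on 40 ballots, Hiro above Maya on 54.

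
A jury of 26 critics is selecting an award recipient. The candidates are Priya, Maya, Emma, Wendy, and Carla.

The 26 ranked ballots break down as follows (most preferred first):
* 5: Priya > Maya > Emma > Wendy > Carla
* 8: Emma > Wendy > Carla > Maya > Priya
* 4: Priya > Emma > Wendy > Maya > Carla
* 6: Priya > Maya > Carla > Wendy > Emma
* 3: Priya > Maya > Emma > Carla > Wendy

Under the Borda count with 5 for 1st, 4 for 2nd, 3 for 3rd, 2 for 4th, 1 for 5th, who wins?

Priya: 5×5 + 8×1 + 4×5 + 6×5 + 3×5 = 98
Maya: 5×4 + 8×2 + 4×2 + 6×4 + 3×4 = 80
Emma: 5×3 + 8×5 + 4×4 + 6×1 + 3×3 = 86
Wendy: 5×2 + 8×4 + 4×3 + 6×2 + 3×1 = 69
Carla: 5×1 + 8×3 + 4×1 + 6×3 + 3×2 = 57

Priya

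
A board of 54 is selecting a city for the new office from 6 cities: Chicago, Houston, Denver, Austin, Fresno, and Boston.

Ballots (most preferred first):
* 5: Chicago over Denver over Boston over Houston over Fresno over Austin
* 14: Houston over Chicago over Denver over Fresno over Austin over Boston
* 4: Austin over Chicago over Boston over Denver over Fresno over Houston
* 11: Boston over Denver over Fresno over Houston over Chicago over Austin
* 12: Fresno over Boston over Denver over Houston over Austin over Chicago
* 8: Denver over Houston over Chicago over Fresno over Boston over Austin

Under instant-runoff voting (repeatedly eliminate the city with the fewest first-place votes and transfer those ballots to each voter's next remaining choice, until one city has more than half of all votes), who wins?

Boston

Round 1: Chicago 5, Houston 14, Denver 8, Austin 4, Fresno 12, Boston 11. Austin eliminated.
Round 2: Chicago 9, Houston 14, Denver 8, Fresno 12, Boston 11. Denver eliminated.
Round 3: Chicago 9, Houston 22, Fresno 12, Boston 11. Chicago eliminated.
Round 4: Houston 22, Fresno 12, Boston 20. Fresno eliminated.
Round 5: Houston 22, Boston 32. Boston has a majority (≥28).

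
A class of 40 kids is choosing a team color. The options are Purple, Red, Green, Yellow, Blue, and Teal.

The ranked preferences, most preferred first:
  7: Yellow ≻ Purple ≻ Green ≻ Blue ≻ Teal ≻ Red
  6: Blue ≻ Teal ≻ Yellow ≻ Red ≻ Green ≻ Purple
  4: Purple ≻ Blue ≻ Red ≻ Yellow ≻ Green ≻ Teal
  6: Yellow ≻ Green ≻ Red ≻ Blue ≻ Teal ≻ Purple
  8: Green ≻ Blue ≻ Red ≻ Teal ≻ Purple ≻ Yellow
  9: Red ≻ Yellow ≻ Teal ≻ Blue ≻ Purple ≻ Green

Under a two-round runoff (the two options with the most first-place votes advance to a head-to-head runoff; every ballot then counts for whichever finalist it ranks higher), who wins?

Red

Round 1 first-place votes: Purple 4, Red 9, Green 8, Yellow 13, Blue 6, Teal 0. Yellow and Red advance.
Runoff: Yellow is ranked above Red on 19 ballots, Red above Yellow on 21.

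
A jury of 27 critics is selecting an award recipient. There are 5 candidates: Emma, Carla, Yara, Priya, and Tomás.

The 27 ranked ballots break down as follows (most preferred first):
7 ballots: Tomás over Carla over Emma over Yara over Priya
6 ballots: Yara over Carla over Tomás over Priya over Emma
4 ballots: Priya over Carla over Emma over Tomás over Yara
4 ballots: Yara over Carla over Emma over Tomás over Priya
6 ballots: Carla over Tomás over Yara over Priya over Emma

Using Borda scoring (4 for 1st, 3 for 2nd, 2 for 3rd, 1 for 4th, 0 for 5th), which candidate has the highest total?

Carla

Emma: 7×2 + 6×0 + 4×2 + 4×2 + 6×0 = 30
Carla: 7×3 + 6×3 + 4×3 + 4×3 + 6×4 = 87
Yara: 7×1 + 6×4 + 4×0 + 4×4 + 6×2 = 59
Priya: 7×0 + 6×1 + 4×4 + 4×0 + 6×1 = 28
Tomás: 7×4 + 6×2 + 4×1 + 4×1 + 6×3 = 66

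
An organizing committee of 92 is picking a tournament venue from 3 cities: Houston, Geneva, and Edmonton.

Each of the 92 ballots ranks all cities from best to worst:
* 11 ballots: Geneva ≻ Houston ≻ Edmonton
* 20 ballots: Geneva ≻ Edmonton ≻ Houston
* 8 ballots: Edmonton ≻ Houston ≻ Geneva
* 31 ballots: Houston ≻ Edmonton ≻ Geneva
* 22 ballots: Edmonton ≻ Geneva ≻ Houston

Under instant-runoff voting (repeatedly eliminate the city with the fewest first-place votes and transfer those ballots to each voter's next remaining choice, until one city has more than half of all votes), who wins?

Round 1: Houston 31, Geneva 31, Edmonton 30. Edmonton eliminated.
Round 2: Houston 39, Geneva 53. Geneva has a majority (≥47).

Geneva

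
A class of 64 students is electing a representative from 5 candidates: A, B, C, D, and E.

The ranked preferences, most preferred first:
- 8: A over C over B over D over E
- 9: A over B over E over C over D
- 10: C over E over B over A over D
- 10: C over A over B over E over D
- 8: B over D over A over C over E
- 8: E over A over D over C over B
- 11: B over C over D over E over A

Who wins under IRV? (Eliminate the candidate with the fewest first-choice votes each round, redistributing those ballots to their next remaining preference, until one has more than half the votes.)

Round 1: A 17, B 19, C 20, D 0, E 8. D eliminated.
Round 2: A 17, B 19, C 20, E 8. E eliminated.
Round 3: A 25, B 19, C 20. B eliminated.
Round 4: A 33, C 31. A has a majority (≥33).

A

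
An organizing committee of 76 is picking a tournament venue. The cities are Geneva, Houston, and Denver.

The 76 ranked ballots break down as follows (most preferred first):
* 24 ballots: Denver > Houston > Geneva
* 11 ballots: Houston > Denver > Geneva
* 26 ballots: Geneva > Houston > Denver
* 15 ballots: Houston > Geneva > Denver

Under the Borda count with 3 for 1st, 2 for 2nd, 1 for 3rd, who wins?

Houston

Geneva: 24×1 + 11×1 + 26×3 + 15×2 = 143
Houston: 24×2 + 11×3 + 26×2 + 15×3 = 178
Denver: 24×3 + 11×2 + 26×1 + 15×1 = 135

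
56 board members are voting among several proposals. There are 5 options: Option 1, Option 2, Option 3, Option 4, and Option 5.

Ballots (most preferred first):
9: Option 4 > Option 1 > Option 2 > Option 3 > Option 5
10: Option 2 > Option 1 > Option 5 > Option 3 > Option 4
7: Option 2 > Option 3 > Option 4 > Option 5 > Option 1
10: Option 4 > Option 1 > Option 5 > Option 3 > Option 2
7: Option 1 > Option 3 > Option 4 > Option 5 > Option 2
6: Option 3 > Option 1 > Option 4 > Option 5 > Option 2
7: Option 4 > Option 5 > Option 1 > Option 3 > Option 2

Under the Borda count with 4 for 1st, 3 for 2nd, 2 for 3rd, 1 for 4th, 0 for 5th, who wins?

Option 1

Option 1: 9×3 + 10×3 + 7×0 + 10×3 + 7×4 + 6×3 + 7×2 = 147
Option 2: 9×2 + 10×4 + 7×4 + 10×0 + 7×0 + 6×0 + 7×0 = 86
Option 3: 9×1 + 10×1 + 7×3 + 10×1 + 7×3 + 6×4 + 7×1 = 102
Option 4: 9×4 + 10×0 + 7×2 + 10×4 + 7×2 + 6×2 + 7×4 = 144
Option 5: 9×0 + 10×2 + 7×1 + 10×2 + 7×1 + 6×1 + 7×3 = 81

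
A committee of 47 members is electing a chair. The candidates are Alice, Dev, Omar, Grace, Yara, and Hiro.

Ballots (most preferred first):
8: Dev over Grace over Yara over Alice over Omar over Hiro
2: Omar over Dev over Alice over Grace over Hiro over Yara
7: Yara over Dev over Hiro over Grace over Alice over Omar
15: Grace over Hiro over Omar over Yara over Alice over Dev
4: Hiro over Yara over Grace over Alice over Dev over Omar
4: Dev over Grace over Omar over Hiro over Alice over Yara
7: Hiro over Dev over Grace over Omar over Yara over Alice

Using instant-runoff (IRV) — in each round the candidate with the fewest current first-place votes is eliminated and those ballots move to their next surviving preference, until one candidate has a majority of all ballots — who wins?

Dev

Round 1: Alice 0, Dev 12, Omar 2, Grace 15, Yara 7, Hiro 11. Alice eliminated.
Round 2: Dev 12, Omar 2, Grace 15, Yara 7, Hiro 11. Omar eliminated.
Round 3: Dev 14, Grace 15, Yara 7, Hiro 11. Yara eliminated.
Round 4: Dev 21, Grace 15, Hiro 11. Hiro eliminated.
Round 5: Dev 28, Grace 19. Dev has a majority (≥24).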